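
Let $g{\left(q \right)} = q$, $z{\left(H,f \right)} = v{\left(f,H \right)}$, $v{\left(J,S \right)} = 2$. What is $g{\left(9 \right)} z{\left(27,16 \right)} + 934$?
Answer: $952$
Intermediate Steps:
$z{\left(H,f \right)} = 2$
$g{\left(9 \right)} z{\left(27,16 \right)} + 934 = 9 \cdot 2 + 934 = 18 + 934 = 952$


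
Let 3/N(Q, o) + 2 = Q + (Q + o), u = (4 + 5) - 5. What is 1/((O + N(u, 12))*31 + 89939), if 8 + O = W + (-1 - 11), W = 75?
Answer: 6/549895 ≈ 1.0911e-5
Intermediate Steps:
u = 4 (u = 9 - 5 = 4)
O = 55 (O = -8 + (75 + (-1 - 11)) = -8 + (75 - 12) = -8 + 63 = 55)
N(Q, o) = 3/(-2 + o + 2*Q) (N(Q, o) = 3/(-2 + (Q + (Q + o))) = 3/(-2 + (o + 2*Q)) = 3/(-2 + o + 2*Q))
1/((O + N(u, 12))*31 + 89939) = 1/((55 + 3/(-2 + 12 + 2*4))*31 + 89939) = 1/((55 + 3/(-2 + 12 + 8))*31 + 89939) = 1/((55 + 3/18)*31 + 89939) = 1/((55 + 3*(1/18))*31 + 89939) = 1/((55 + ⅙)*31 + 89939) = 1/((331/6)*31 + 89939) = 1/(10261/6 + 89939) = 1/(549895/6) = 6/549895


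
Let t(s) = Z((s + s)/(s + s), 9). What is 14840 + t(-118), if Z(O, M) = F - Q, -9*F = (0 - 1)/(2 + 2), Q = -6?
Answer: 534457/36 ≈ 14846.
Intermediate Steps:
F = 1/36 (F = -(0 - 1)/(9*(2 + 2)) = -(-1)/(9*4) = -⅑*(-¼) = 1/36 ≈ 0.027778)
Z(O, M) = 217/36 (Z(O, M) = 1/36 - 1*(-6) = 1/36 + 6 = 217/36)
t(s) = 217/36
14840 + t(-118) = 14840 + 217/36 = 534457/36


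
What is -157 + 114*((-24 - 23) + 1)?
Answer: -5401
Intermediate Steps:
-157 + 114*((-24 - 23) + 1) = -157 + 114*(-47 + 1) = -157 + 114*(-46) = -157 - 5244 = -5401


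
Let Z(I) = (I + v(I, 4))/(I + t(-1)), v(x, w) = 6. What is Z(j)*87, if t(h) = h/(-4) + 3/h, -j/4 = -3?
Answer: 6264/37 ≈ 169.30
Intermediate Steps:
j = 12 (j = -4*(-3) = 12)
t(h) = 3/h - h/4 (t(h) = h*(-¼) + 3/h = -h/4 + 3/h = 3/h - h/4)
Z(I) = (6 + I)/(-11/4 + I) (Z(I) = (I + 6)/(I + (3/(-1) - ¼*(-1))) = (6 + I)/(I + (3*(-1) + ¼)) = (6 + I)/(I + (-3 + ¼)) = (6 + I)/(I - 11/4) = (6 + I)/(-11/4 + I))
Z(j)*87 = (4*(6 + 12)/(-11 + 4*12))*87 = (4*18/(-11 + 48))*87 = (4*18/37)*87 = (4*(1/37)*18)*87 = (72/37)*87 = 6264/37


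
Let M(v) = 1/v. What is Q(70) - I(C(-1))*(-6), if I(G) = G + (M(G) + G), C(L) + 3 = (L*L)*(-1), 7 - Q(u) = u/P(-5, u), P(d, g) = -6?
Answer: -185/6 ≈ -30.833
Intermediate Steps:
Q(u) = 7 + u/6 (Q(u) = 7 - u/(-6) = 7 - u*(-1)/6 = 7 - (-1)*u/6 = 7 + u/6)
C(L) = -3 - L² (C(L) = -3 + (L*L)*(-1) = -3 + L²*(-1) = -3 - L²)
I(G) = 1/G + 2*G (I(G) = G + (1/G + G) = G + (G + 1/G) = 1/G + 2*G)
Q(70) - I(C(-1))*(-6) = (7 + (⅙)*70) - (1/(-3 - 1*(-1)²) + 2*(-3 - 1*(-1)²))*(-6) = (7 + 35/3) - (1/(-3 - 1*1) + 2*(-3 - 1*1))*(-6) = 56/3 - (1/(-3 - 1) + 2*(-3 - 1))*(-6) = 56/3 - (1/(-4) + 2*(-4))*(-6) = 56/3 - (-¼ - 8)*(-6) = 56/3 - (-33/4*(-6)) = 56/3 - 99/2 = -185/6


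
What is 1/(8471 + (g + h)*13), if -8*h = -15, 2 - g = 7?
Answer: 8/67443 ≈ 0.00011862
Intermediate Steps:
g = -5 (g = 2 - 1*7 = 2 - 7 = -5)
h = 15/8 (h = -⅛*(-15) = 15/8 ≈ 1.8750)
1/(8471 + (g + h)*13) = 1/(8471 + (-5 + 15/8)*13) = 1/(8471 - 25/8*13) = 1/(8471 - 325/8) = 1/(67443/8) = 8/67443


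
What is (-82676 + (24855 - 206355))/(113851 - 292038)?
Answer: 264176/178187 ≈ 1.4826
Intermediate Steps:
(-82676 + (24855 - 206355))/(113851 - 292038) = (-82676 - 181500)/(-178187) = -264176*(-1/178187) = 264176/178187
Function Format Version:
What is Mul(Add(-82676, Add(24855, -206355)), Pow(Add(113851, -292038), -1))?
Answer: Rational(264176, 178187) ≈ 1.4826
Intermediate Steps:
Mul(Add(-82676, Add(24855, -206355)), Pow(Add(113851, -292038), -1)) = Mul(Add(-82676, -181500), Pow(-178187, -1)) = Mul(-264176, Rational(-1, 178187)) = Rational(264176, 178187)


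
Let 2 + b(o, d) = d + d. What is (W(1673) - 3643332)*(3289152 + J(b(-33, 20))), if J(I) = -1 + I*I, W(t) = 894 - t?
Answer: -11991293436045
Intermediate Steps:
b(o, d) = -2 + 2*d (b(o, d) = -2 + (d + d) = -2 + 2*d)
J(I) = -1 + I²
(W(1673) - 3643332)*(3289152 + J(b(-33, 20))) = ((894 - 1*1673) - 3643332)*(3289152 + (-1 + (-2 + 2*20)²)) = ((894 - 1673) - 3643332)*(3289152 + (-1 + (-2 + 40)²)) = (-779 - 3643332)*(3289152 + (-1 + 38²)) = -3644111*(3289152 + (-1 + 1444)) = -3644111*(3289152 + 1443) = -3644111*3290595 = -11991293436045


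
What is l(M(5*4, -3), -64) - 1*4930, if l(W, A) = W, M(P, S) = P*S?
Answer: -4990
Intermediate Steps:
l(M(5*4, -3), -64) - 1*4930 = (5*4)*(-3) - 1*4930 = 20*(-3) - 4930 = -60 - 4930 = -4990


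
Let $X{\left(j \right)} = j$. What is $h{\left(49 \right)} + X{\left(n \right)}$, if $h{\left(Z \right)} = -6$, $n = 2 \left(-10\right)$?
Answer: $-26$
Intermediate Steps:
$n = -20$
$h{\left(49 \right)} + X{\left(n \right)} = -6 - 20 = -26$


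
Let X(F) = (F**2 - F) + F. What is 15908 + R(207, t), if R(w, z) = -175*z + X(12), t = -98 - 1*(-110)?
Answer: 13952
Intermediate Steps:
t = 12 (t = -98 + 110 = 12)
X(F) = F**2
R(w, z) = 144 - 175*z (R(w, z) = -175*z + 12**2 = -175*z + 144 = 144 - 175*z)
15908 + R(207, t) = 15908 + (144 - 175*12) = 15908 + (144 - 2100) = 15908 - 1956 = 13952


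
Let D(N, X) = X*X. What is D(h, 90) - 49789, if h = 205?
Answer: -41689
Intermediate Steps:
D(N, X) = X**2
D(h, 90) - 49789 = 90**2 - 49789 = 8100 - 49789 = -41689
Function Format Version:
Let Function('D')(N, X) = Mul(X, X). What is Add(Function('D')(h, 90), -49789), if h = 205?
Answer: -41689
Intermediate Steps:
Function('D')(N, X) = Pow(X, 2)
Add(Function('D')(h, 90), -49789) = Add(Pow(90, 2), -49789) = Add(8100, -49789) = -41689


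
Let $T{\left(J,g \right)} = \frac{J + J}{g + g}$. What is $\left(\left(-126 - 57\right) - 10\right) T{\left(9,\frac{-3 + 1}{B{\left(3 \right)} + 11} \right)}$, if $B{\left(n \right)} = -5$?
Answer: $5211$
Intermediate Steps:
$T{\left(J,g \right)} = \frac{J}{g}$ ($T{\left(J,g \right)} = \frac{2 J}{2 g} = 2 J \frac{1}{2 g} = \frac{J}{g}$)
$\left(\left(-126 - 57\right) - 10\right) T{\left(9,\frac{-3 + 1}{B{\left(3 \right)} + 11} \right)} = \left(\left(-126 - 57\right) - 10\right) \frac{9}{\left(-3 + 1\right) \frac{1}{-5 + 11}} = \left(-183 - 10\right) \frac{9}{\left(-2\right) \frac{1}{6}} = - 193 \frac{9}{\left(-2\right) \frac{1}{6}} = - 193 \frac{9}{- \frac{1}{3}} = - 193 \cdot 9 \left(-3\right) = \left(-193\right) \left(-27\right) = 5211$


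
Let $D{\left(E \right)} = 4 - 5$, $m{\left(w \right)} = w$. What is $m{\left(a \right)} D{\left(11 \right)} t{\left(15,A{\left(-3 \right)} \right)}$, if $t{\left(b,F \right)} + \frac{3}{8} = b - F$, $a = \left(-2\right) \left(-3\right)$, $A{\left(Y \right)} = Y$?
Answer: $- \frac{423}{4} \approx -105.75$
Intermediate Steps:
$a = 6$
$t{\left(b,F \right)} = - \frac{3}{8} + b - F$ ($t{\left(b,F \right)} = - \frac{3}{8} - \left(F - b\right) = - \frac{3}{8} + b - F$)
$D{\left(E \right)} = -1$ ($D{\left(E \right)} = 4 - 5 = -1$)
$m{\left(a \right)} D{\left(11 \right)} t{\left(15,A{\left(-3 \right)} \right)} = 6 \left(-1\right) \left(- \frac{3}{8} + 15 - -3\right) = - 6 \left(- \frac{3}{8} + 15 + 3\right) = \left(-6\right) \frac{141}{8} = - \frac{423}{4}$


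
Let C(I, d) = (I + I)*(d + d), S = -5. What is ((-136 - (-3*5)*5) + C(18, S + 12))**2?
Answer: 196249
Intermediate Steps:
C(I, d) = 4*I*d (C(I, d) = (2*I)*(2*d) = 4*I*d)
((-136 - (-3*5)*5) + C(18, S + 12))**2 = ((-136 - (-3*5)*5) + 4*18*(-5 + 12))**2 = ((-136 - (-15)*5) + 4*18*7)**2 = ((-136 - 1*(-75)) + 504)**2 = ((-136 + 75) + 504)**2 = (-61 + 504)**2 = 443**2 = 196249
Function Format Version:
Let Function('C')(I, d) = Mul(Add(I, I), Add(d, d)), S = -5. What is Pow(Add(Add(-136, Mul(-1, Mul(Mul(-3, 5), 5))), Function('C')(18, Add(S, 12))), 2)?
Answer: 196249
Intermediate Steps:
Function('C')(I, d) = Mul(4, I, d) (Function('C')(I, d) = Mul(Mul(2, I), Mul(2, d)) = Mul(4, I, d))
Pow(Add(Add(-136, Mul(-1, Mul(Mul(-3, 5), 5))), Function('C')(18, Add(S, 12))), 2) = Pow(Add(Add(-136, Mul(-1, Mul(Mul(-3, 5), 5))), Mul(4, 18, Add(-5, 12))), 2) = Pow(Add(Add(-136, Mul(-1, Mul(-15, 5))), Mul(4, 18, 7)), 2) = Pow(Add(Add(-136, Mul(-1, -75)), 504), 2) = Pow(Add(Add(-136, 75), 504), 2) = Pow(Add(-61, 504), 2) = Pow(443, 2) = 196249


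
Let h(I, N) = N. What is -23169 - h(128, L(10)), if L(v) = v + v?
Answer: -23189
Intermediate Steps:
L(v) = 2*v
-23169 - h(128, L(10)) = -23169 - 2*10 = -23169 - 1*20 = -23169 - 20 = -23189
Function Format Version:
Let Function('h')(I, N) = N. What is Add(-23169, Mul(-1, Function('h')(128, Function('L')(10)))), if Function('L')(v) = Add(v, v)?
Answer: -23189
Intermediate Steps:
Function('L')(v) = Mul(2, v)
Add(-23169, Mul(-1, Function('h')(128, Function('L')(10)))) = Add(-23169, Mul(-1, Mul(2, 10))) = Add(-23169, Mul(-1, 20)) = Add(-23169, -20) = -23189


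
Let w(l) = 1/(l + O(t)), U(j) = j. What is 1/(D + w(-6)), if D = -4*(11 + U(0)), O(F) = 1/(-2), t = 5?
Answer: -13/574 ≈ -0.022648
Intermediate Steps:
O(F) = -½
D = -44 (D = -4*(11 + 0) = -4*11 = -44)
w(l) = 1/(-½ + l) (w(l) = 1/(l - ½) = 1/(-½ + l))
1/(D + w(-6)) = 1/(-44 + 2/(-1 + 2*(-6))) = 1/(-44 + 2/(-1 - 12)) = 1/(-44 + 2/(-13)) = 1/(-44 + 2*(-1/13)) = 1/(-44 - 2/13) = 1/(-574/13) = -13/574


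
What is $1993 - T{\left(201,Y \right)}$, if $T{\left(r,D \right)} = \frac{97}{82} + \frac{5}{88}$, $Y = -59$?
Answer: $\frac{7186271}{3608} \approx 1991.8$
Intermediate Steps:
$T{\left(r,D \right)} = \frac{4473}{3608}$ ($T{\left(r,D \right)} = 97 \cdot \frac{1}{82} + 5 \cdot \frac{1}{88} = \frac{97}{82} + \frac{5}{88} = \frac{4473}{3608}$)
$1993 - T{\left(201,Y \right)} = 1993 - \frac{4473}{3608} = \frac{7186271}{3608}$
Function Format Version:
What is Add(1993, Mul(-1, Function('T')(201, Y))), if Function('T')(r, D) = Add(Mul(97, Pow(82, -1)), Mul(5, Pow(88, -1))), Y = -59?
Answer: Rational(7186271, 3608) ≈ 1991.8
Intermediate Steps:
Function('T')(r, D) = Rational(4473, 3608) (Function('T')(r, D) = Add(Mul(97, Rational(1, 82)), Mul(5, Rational(1, 88))) = Add(Rational(97, 82), Rational(5, 88)) = Rational(4473, 3608))
Add(1993, Mul(-1, Function('T')(201, Y))) = Add(1993, Mul(-1, Rational(4473, 3608))) = Add(1993, Rational(-4473, 3608)) = Rational(7186271, 3608)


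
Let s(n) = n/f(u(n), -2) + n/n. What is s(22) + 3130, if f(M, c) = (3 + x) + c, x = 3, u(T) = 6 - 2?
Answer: 6273/2 ≈ 3136.5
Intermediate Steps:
u(T) = 4
f(M, c) = 6 + c (f(M, c) = (3 + 3) + c = 6 + c)
s(n) = 1 + n/4 (s(n) = n/(6 - 2) + n/n = n/4 + 1 = 1 + n/4)
s(22) + 3130 = (1 + (¼)*22) + 3130 = (1 + 11/2) + 3130 = 13/2 + 3130 = 6273/2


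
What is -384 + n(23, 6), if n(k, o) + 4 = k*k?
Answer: 141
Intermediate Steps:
n(k, o) = -4 + k² (n(k, o) = -4 + k*k = -4 + k²)
-384 + n(23, 6) = -384 + (-4 + 23²) = -384 + (-4 + 529) = -384 + 525 = 141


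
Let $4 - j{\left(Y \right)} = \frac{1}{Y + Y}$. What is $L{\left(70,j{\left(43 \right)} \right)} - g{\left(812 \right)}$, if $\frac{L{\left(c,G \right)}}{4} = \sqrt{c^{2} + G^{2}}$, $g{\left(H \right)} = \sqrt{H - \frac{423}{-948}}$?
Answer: $- \frac{\sqrt{20281907}}{158} + \frac{14 \sqrt{742001}}{43} \approx 251.95$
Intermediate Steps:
$g{\left(H \right)} = \sqrt{\frac{141}{316} + H}$ ($g{\left(H \right)} = \sqrt{H - - \frac{141}{316}} = \sqrt{H + \frac{141}{316}} = \sqrt{\frac{141}{316} + H}$)
$j{\left(Y \right)} = 4 - \frac{1}{2 Y}$ ($j{\left(Y \right)} = 4 - \frac{1}{Y + Y} = 4 - \frac{1}{2 Y}$)
$L{\left(c,G \right)} = 4 \sqrt{G^{2} + c^{2}}$ ($L{\left(c,G \right)} = 4 \sqrt{c^{2} + G^{2}} = 4 \sqrt{G^{2} + c^{2}}$)
$L{\left(70,j{\left(43 \right)} \right)} - g{\left(812 \right)} = 4 \sqrt{\left(4 - \frac{1}{2 \cdot 43}\right)^{2} + 70^{2}} - \frac{\sqrt{11139 + 24964 \cdot 812}}{158} = 4 \sqrt{\left(4 - \frac{1}{86}\right)^{2} + 4900} - \frac{\sqrt{11139 + 20270768}}{158} = 4 \sqrt{\left(4 - \frac{1}{86}\right)^{2} + 4900} - \frac{\sqrt{20281907}}{158} = 4 \sqrt{\left(\frac{343}{86}\right)^{2} + 4900} - \frac{\sqrt{20281907}}{158} = 4 \sqrt{\frac{117649}{7396} + 4900} - \frac{\sqrt{20281907}}{158} = 4 \sqrt{\frac{36358049}{7396}} - \frac{\sqrt{20281907}}{158} = 4 \frac{7 \sqrt{742001}}{86} - \frac{\sqrt{20281907}}{158} = \frac{14 \sqrt{742001}}{43} - \frac{\sqrt{20281907}}{158} = - \frac{\sqrt{20281907}}{158} + \frac{14 \sqrt{742001}}{43}$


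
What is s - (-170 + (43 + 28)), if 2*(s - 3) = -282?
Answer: -39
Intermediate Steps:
s = -138 (s = 3 + (½)*(-282) = 3 - 141 = -138)
s - (-170 + (43 + 28)) = -138 - (-170 + (43 + 28)) = -138 - (-170 + 71) = -138 - 1*(-99) = -138 + 99 = -39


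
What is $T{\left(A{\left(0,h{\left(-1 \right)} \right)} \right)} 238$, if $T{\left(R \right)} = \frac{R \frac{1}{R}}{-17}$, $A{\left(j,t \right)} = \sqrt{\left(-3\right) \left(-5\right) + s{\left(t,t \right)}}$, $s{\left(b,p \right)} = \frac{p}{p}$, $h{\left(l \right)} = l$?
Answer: $-14$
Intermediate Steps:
$s{\left(b,p \right)} = 1$
$A{\left(j,t \right)} = 4$ ($A{\left(j,t \right)} = \sqrt{\left(-3\right) \left(-5\right) + 1} = \sqrt{15 + 1} = \sqrt{16} = 4$)
$T{\left(R \right)} = - \frac{1}{17}$ ($T{\left(R \right)} = 1 \left(- \frac{1}{17}\right) = - \frac{1}{17}$)
$T{\left(A{\left(0,h{\left(-1 \right)} \right)} \right)} 238 = \left(- \frac{1}{17}\right) 238 = -14$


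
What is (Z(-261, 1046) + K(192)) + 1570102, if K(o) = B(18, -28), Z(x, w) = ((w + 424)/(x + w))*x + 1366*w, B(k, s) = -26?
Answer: 470752450/157 ≈ 2.9984e+6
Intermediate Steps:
Z(x, w) = 1366*w + x*(424 + w)/(w + x) (Z(x, w) = ((424 + w)/(w + x))*x + 1366*w = x*(424 + w)/(w + x) + 1366*w = 1366*w + x*(424 + w)/(w + x))
K(o) = -26
(Z(-261, 1046) + K(192)) + 1570102 = ((424*(-261) + 1366*1046² + 1367*1046*(-261))/(1046 - 261) - 26) + 1570102 = ((-110664 + 1366*1094116 - 373199202)/785 - 26) + 1570102 = ((-110664 + 1494562456 - 373199202)/785 - 26) + 1570102 = ((1/785)*1121252590 - 26) + 1570102 = (224250518/157 - 26) + 1570102 = 224246436/157 + 1570102 = 470752450/157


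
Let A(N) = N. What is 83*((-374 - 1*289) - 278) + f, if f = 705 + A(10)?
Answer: -77388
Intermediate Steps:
f = 715 (f = 705 + 10 = 715)
83*((-374 - 1*289) - 278) + f = 83*((-374 - 1*289) - 278) + 715 = 83*((-374 - 289) - 278) + 715 = 83*(-663 - 278) + 715 = 83*(-941) + 715 = -78103 + 715 = -77388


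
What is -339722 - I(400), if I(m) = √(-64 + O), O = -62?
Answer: -339722 - 3*I*√14 ≈ -3.3972e+5 - 11.225*I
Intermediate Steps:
I(m) = 3*I*√14 (I(m) = √(-64 - 62) = √(-126) = 3*I*√14)
-339722 - I(400) = -339722 - 3*I*√14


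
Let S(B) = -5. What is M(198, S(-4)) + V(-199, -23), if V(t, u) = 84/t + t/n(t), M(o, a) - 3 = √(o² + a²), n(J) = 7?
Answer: -36010/1393 + √39229 ≈ 172.21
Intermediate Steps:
M(o, a) = 3 + √(a² + o²) (M(o, a) = 3 + √(o² + a²) = 3 + √(a² + o²))
V(t, u) = 84/t + t/7
M(198, S(-4)) + V(-199, -23) = (3 + √((-5)² + 198²)) + (84/(-199) + (⅐)*(-199)) = (3 + √(25 + 39204)) + (84*(-1/199) - 199/7) = (3 + √39229) + (-84/199 - 199/7) = (3 + √39229) - 40189/1393 = -36010/1393 + √39229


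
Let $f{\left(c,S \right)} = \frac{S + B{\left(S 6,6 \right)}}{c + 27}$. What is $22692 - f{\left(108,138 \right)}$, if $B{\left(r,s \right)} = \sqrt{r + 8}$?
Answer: $\frac{1021094}{45} - \frac{2 \sqrt{209}}{135} \approx 22691.0$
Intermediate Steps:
$B{\left(r,s \right)} = \sqrt{8 + r}$
$f{\left(c,S \right)} = \frac{S + \sqrt{8 + 6 S}}{27 + c}$ ($f{\left(c,S \right)} = \frac{S + \sqrt{8 + S 6}}{c + 27} = \frac{S + \sqrt{8 + 6 S}}{27 + c}$)
$22692 - f{\left(108,138 \right)} = 22692 - \frac{138 + \sqrt{8 + 6 \cdot 138}}{27 + 108} = 22692 - \frac{138 + \sqrt{8 + 828}}{135} = 22692 - \frac{138 + \sqrt{836}}{135} = 22692 - \frac{138 + 2 \sqrt{209}}{135} = 22692 - \left(\frac{46}{45} + \frac{2 \sqrt{209}}{135}\right) = \frac{1021094}{45} - \frac{2 \sqrt{209}}{135}$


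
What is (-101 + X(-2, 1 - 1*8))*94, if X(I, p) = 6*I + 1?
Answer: -10528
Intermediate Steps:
X(I, p) = 1 + 6*I
(-101 + X(-2, 1 - 1*8))*94 = (-101 + (1 + 6*(-2)))*94 = (-101 + (1 - 12))*94 = (-101 - 11)*94 = -112*94 = -10528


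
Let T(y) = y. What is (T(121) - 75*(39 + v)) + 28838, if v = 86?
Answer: 19584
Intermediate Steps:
(T(121) - 75*(39 + v)) + 28838 = (121 - 75*(39 + 86)) + 28838 = (121 - 75*125) + 28838 = (121 - 9375) + 28838 = -9254 + 28838 = 19584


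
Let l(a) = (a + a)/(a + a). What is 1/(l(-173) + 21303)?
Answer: 1/21304 ≈ 4.6940e-5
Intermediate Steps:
l(a) = 1 (l(a) = (2*a)/((2*a)) = (2*a)*(1/(2*a)) = 1)
1/(l(-173) + 21303) = 1/(1 + 21303) = 1/21304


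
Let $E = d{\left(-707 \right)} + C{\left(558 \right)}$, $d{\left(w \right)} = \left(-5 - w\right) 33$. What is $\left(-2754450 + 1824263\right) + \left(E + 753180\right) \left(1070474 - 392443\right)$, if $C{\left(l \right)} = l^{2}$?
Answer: $737500168823$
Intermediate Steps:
$d{\left(w \right)} = -165 - 33 w$
$E = 334530$ ($E = \left(-165 - -23331\right) + 558^{2} = \left(-165 + 23331\right) + 311364 = 23166 + 311364 = 334530$)
$\left(-2754450 + 1824263\right) + \left(E + 753180\right) \left(1070474 - 392443\right) = \left(-2754450 + 1824263\right) + \left(334530 + 753180\right) \left(1070474 - 392443\right) = -930187 + 1087710 \cdot 678031 = -930187 + 737501099010 = 737500168823$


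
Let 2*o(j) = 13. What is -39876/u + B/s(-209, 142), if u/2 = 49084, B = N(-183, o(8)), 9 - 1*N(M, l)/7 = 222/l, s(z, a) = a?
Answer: -18644853/11326133 ≈ -1.6462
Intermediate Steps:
o(j) = 13/2 (o(j) = (½)*13 = 13/2)
N(M, l) = 63 - 1554/l
B = -2289/13 (B = 63 - 1554/13/2 = 63 - 1554*2/13 = 63 - 3108/13 = -2289/13 ≈ -176.08)
u = 98168 (u = 2*49084 = 98168)
-39876/u + B/s(-209, 142) = -39876/98168 - 2289/13/142 = -39876*1/98168 - 2289/13*1/142 = -9969/24542 - 2289/1846 = -18644853/11326133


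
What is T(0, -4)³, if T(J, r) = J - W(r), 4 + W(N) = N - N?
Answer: 64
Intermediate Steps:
W(N) = -4 (W(N) = -4 + (N - N) = -4 + 0 = -4)
T(J, r) = 4 + J (T(J, r) = J - 1*(-4) = J + 4 = 4 + J)
T(0, -4)³ = (4 + 0)³ = 4³ = 64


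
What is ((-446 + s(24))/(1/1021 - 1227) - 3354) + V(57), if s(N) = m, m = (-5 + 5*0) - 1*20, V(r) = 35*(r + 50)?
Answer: 490312397/1252766 ≈ 391.38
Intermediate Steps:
V(r) = 1750 + 35*r (V(r) = 35*(50 + r) = 1750 + 35*r)
m = -25 (m = (-5 + 0) - 20 = -5 - 20 = -25)
s(N) = -25
((-446 + s(24))/(1/1021 - 1227) - 3354) + V(57) = ((-446 - 25)/(1/1021 - 1227) - 3354) + (1750 + 35*57) = (-471/(1/1021 - 1227) - 3354) + (1750 + 1995) = (-471/(-1252766/1021) - 3354) + 3745 = (-471*(-1021/1252766) - 3354) + 3745 = (480891/1252766 - 3354) + 3745 = -4201296273/1252766 + 3745 = 490312397/1252766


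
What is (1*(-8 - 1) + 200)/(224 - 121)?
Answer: 191/103 ≈ 1.8544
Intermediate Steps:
(1*(-8 - 1) + 200)/(224 - 121) = (1*(-9) + 200)/103 = (-9 + 200)*(1/103) = 191*(1/103) = 191/103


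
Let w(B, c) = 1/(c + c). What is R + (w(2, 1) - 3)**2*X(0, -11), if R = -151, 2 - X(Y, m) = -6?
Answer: -101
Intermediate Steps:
X(Y, m) = 8 (X(Y, m) = 2 - 1*(-6) = 2 + 6 = 8)
w(B, c) = 1/(2*c)
R + (w(2, 1) - 3)**2*X(0, -11) = -151 + ((1/2)/1 - 3)**2*8 = -151 + ((1/2)*1 - 3)**2*8 = -151 + (1/2 - 3)**2*8 = -151 + (-5/2)**2*8 = -151 + (25/4)*8 = -151 + 50 = -101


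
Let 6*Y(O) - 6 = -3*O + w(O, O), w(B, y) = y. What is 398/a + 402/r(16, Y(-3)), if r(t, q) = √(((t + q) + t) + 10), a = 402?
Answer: 199/201 + 201*√11/11 ≈ 61.594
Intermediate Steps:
Y(O) = 1 - O/3 (Y(O) = 1 + (-3*O + O)/6 = 1 + (-2*O)/6 = 1 - O/3)
r(t, q) = √(10 + q + 2*t) (r(t, q) = √(((q + t) + t) + 10) = √((q + 2*t) + 10) = √(10 + q + 2*t))
398/a + 402/r(16, Y(-3)) = 398/402 + 402/(√(10 + (1 - ⅓*(-3)) + 2*16)) = 398*(1/402) + 402/(√(10 + (1 + 1) + 32)) = 199/201 + 402/(√(10 + 2 + 32)) = 199/201 + 402/(√44) = 199/201 + 402/((2*√11)) = 199/201 + 402*(√11/22) = 199/201 + 201*√11/11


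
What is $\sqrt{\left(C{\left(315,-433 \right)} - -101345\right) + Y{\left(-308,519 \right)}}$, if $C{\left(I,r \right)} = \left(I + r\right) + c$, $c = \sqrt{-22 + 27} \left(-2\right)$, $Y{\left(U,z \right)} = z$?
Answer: $\sqrt{101746 - 2 \sqrt{5}} \approx 318.97$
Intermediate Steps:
$c = - 2 \sqrt{5}$ ($c = \sqrt{5} \left(-2\right) = - 2 \sqrt{5} \approx -4.4721$)
$C{\left(I,r \right)} = I + r - 2 \sqrt{5}$ ($C{\left(I,r \right)} = \left(I + r\right) - 2 \sqrt{5} = I + r - 2 \sqrt{5}$)
$\sqrt{\left(C{\left(315,-433 \right)} - -101345\right) + Y{\left(-308,519 \right)}} = \sqrt{\left(\left(315 - 433 - 2 \sqrt{5}\right) - -101345\right) + 519} = \sqrt{\left(\left(-118 - 2 \sqrt{5}\right) + 101345\right) + 519} = \sqrt{\left(101227 - 2 \sqrt{5}\right) + 519} = \sqrt{101746 - 2 \sqrt{5}}$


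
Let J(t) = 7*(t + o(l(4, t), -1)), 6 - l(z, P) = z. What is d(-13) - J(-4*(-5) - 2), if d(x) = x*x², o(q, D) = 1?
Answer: -2330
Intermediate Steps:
l(z, P) = 6 - z
d(x) = x³
J(t) = 7 + 7*t (J(t) = 7*(t + 1) = 7*(1 + t) = 7 + 7*t)
d(-13) - J(-4*(-5) - 2) = (-13)³ - (7 + 7*(-4*(-5) - 2)) = -2197 - (7 + 7*(20 - 2)) = -2197 - (7 + 7*18) = -2197 - (7 + 126) = -2197 - 1*133 = -2197 - 133 = -2330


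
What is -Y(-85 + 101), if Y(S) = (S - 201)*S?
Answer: 2960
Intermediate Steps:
Y(S) = S*(-201 + S) (Y(S) = (-201 + S)*S = S*(-201 + S))
-Y(-85 + 101) = -(-85 + 101)*(-201 + (-85 + 101)) = -16*(-201 + 16) = -16*(-185) = -1*(-2960) = 2960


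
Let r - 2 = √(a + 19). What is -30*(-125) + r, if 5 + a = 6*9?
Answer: 3752 + 2*√17 ≈ 3760.2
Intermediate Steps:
a = 49 (a = -5 + 6*9 = -5 + 54 = 49)
r = 2 + 2*√17 (r = 2 + √(49 + 19) = 2 + √68 = 2 + 2*√17 ≈ 10.246)
-30*(-125) + r = -30*(-125) + (2 + 2*√17) = 3750 + (2 + 2*√17) = 3752 + 2*√17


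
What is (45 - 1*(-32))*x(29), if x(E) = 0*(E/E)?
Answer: 0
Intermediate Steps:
x(E) = 0 (x(E) = 0*1 = 0)
(45 - 1*(-32))*x(29) = (45 - 1*(-32))*0 = (45 + 32)*0 = 77*0 = 0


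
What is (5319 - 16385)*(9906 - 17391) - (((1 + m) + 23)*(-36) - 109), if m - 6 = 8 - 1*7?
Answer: 82830235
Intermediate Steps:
m = 7 (m = 6 + (8 - 1*7) = 6 + (8 - 7) = 6 + 1 = 7)
(5319 - 16385)*(9906 - 17391) - (((1 + m) + 23)*(-36) - 109) = (5319 - 16385)*(9906 - 17391) - (((1 + 7) + 23)*(-36) - 109) = -11066*(-7485) - ((8 + 23)*(-36) - 109) = 82829010 - (31*(-36) - 109) = 82829010 - (-1116 - 109) = 82829010 - 1*(-1225) = 82829010 + 1225 = 82830235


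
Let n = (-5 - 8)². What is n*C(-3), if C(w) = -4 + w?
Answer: -1183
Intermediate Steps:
n = 169 (n = (-13)² = 169)
n*C(-3) = 169*(-4 - 3) = 169*(-7) = -1183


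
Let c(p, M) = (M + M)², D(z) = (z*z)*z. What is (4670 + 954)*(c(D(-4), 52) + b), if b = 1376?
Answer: 68567808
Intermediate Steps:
D(z) = z³ (D(z) = z²*z = z³)
c(p, M) = 4*M² (c(p, M) = (2*M)² = 4*M²)
(4670 + 954)*(c(D(-4), 52) + b) = (4670 + 954)*(4*52² + 1376) = 5624*(4*2704 + 1376) = 5624*(10816 + 1376) = 5624*12192 = 68567808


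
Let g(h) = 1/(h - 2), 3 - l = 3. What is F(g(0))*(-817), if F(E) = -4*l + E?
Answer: 817/2 ≈ 408.50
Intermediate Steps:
l = 0 (l = 3 - 1*3 = 3 - 3 = 0)
g(h) = 1/(-2 + h)
F(E) = E (F(E) = -4*0 + E = 0 + E = E)
F(g(0))*(-817) = -817/(-2 + 0) = -817/(-2) = -½*(-817) = 817/2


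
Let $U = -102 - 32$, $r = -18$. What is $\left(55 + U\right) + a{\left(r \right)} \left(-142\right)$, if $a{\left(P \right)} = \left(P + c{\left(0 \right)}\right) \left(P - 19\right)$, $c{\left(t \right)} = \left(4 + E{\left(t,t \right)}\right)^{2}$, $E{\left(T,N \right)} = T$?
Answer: $-10587$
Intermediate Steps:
$c{\left(t \right)} = \left(4 + t\right)^{2}$
$U = -134$
$a{\left(P \right)} = \left(-19 + P\right) \left(16 + P\right)$ ($a{\left(P \right)} = \left(P + \left(4 + 0\right)^{2}\right) \left(P - 19\right) = \left(P + 4^{2}\right) \left(-19 + P\right) = \left(P + 16\right) \left(-19 + P\right) = \left(16 + P\right) \left(-19 + P\right) = \left(-19 + P\right) \left(16 + P\right)$)
$\left(55 + U\right) + a{\left(r \right)} \left(-142\right) = \left(55 - 134\right) + \left(-304 + \left(-18\right)^{2} - -54\right) \left(-142\right) = -79 + \left(-304 + 324 + 54\right) \left(-142\right) = -79 + 74 \left(-142\right) = -79 - 10508 = -10587$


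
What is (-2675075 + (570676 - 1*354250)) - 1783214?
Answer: -4241863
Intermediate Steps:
(-2675075 + (570676 - 1*354250)) - 1783214 = (-2675075 + (570676 - 354250)) - 1783214 = (-2675075 + 216426) - 1783214 = -2458649 - 1783214 = -4241863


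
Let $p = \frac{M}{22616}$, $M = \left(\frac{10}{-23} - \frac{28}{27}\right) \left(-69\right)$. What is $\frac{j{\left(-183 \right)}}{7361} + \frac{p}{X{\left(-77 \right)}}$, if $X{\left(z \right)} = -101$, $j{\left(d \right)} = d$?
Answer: $- \frac{1884415853}{75663512892} \approx -0.024905$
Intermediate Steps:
$M = \frac{914}{9}$ ($M = \left(10 \left(- \frac{1}{23}\right) - \frac{28}{27}\right) \left(-69\right) = \left(- \frac{10}{23} - \frac{28}{27}\right) \left(-69\right) = \left(- \frac{914}{621}\right) \left(-69\right) = \frac{914}{9} \approx 101.56$)
$p = \frac{457}{101772}$ ($p = \frac{914}{9 \cdot 22616} = \frac{914}{9} \cdot \frac{1}{22616} = \frac{457}{101772} \approx 0.0044904$)
$\frac{j{\left(-183 \right)}}{7361} + \frac{p}{X{\left(-77 \right)}} = - \frac{183}{7361} + \frac{457}{101772 \left(-101\right)} = \left(-183\right) \frac{1}{7361} + \frac{457}{101772} \left(- \frac{1}{101}\right) = - \frac{183}{7361} - \frac{457}{10278972} = - \frac{1884415853}{75663512892}$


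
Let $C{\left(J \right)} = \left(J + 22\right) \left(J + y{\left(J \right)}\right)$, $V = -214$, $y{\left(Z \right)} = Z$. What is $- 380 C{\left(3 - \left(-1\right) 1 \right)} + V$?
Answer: $-79254$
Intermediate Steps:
$C{\left(J \right)} = 2 J \left(22 + J\right)$ ($C{\left(J \right)} = \left(J + 22\right) \left(J + J\right) = \left(22 + J\right) 2 J = 2 J \left(22 + J\right)$)
$- 380 C{\left(3 - \left(-1\right) 1 \right)} + V = - 380 \cdot 2 \left(3 - \left(-1\right) 1\right) \left(22 + \left(3 - \left(-1\right) 1\right)\right) - 214 = - 380 \cdot 2 \left(3 - -1\right) \left(22 + \left(3 - -1\right)\right) - 214 = - 380 \cdot 2 \left(3 + 1\right) \left(22 + \left(3 + 1\right)\right) - 214 = - 380 \cdot 2 \cdot 4 \left(22 + 4\right) - 214 = - 380 \cdot 2 \cdot 4 \cdot 26 - 214 = \left(-380\right) 208 - 214 = -79040 - 214 = -79254$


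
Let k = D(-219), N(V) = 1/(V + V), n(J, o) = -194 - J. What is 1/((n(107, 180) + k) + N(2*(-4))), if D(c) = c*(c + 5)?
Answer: 16/745039 ≈ 2.1475e-5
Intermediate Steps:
D(c) = c*(5 + c)
N(V) = 1/(2*V)
k = 46866 (k = -219*(5 - 219) = -219*(-214) = 46866)
1/((n(107, 180) + k) + N(2*(-4))) = 1/(((-194 - 1*107) + 46866) + 1/(2*((2*(-4))))) = 1/(((-194 - 107) + 46866) + (½)/(-8)) = 1/((-301 + 46866) + (½)*(-⅛)) = 1/(46565 - 1/16) = 1/(745039/16) = 16/745039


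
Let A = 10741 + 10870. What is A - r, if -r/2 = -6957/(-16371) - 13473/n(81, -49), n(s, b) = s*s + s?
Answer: 4834462784/223737 ≈ 21608.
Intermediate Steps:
n(s, b) = s + s² (n(s, b) = s² + s = s + s²)
r = 717523/223737 (r = -2*(-6957/(-16371) - 13473*1/(81*(1 + 81))) = -2*(-6957*(-1/16371) - 13473/(81*82)) = -2*(773/1819 - 13473/6642) = -2*(773/1819 - 13473*1/6642) = -2*(773/1819 - 499/246) = -2*(-717523/447474) = 717523/223737 ≈ 3.2070)
A = 21611
A - r = 21611 - 1*717523/223737 = 21611 - 717523/223737 = 4834462784/223737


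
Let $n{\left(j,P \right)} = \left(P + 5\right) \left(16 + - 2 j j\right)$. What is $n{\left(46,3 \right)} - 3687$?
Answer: $-37415$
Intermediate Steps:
$n{\left(j,P \right)} = \left(5 + P\right) \left(16 - 2 j^{2}\right)$
$n{\left(46,3 \right)} - 3687 = \left(80 - 10 \cdot 46^{2} + 16 \cdot 3 - 6 \cdot 46^{2}\right) - 3687 = \left(80 - 21160 + 48 - 6 \cdot 2116\right) - 3687 = \left(80 - 21160 + 48 - 12696\right) - 3687 = -33728 - 3687 = -37415$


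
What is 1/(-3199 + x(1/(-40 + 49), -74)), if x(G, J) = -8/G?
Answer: -1/3271 ≈ -0.00030572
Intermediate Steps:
1/(-3199 + x(1/(-40 + 49), -74)) = 1/(-3199 - 8/(1/(-40 + 49))) = 1/(-3199 - 8/(1/9)) = 1/(-3199 - 8/⅑) = 1/(-3199 - 8*9) = 1/(-3199 - 72) = 1/(-3271) = -1/3271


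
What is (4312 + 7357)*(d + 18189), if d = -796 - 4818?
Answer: 146737675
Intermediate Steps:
d = -5614
(4312 + 7357)*(d + 18189) = (4312 + 7357)*(-5614 + 18189) = 11669*12575 = 146737675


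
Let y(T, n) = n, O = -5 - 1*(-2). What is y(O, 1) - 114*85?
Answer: -9689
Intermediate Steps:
O = -3 (O = -5 + 2 = -3)
y(O, 1) - 114*85 = 1 - 114*85 = 1 - 9690 = -9689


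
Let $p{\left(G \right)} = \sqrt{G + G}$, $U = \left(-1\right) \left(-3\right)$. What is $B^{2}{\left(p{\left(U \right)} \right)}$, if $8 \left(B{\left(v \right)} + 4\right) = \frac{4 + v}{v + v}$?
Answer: $\frac{11915}{768} - \frac{21 \sqrt{6}}{64} \approx 14.711$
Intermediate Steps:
$U = 3$
$p{\left(G \right)} = \sqrt{2} \sqrt{G}$ ($p{\left(G \right)} = \sqrt{2 G} = \sqrt{2} \sqrt{G}$)
$B{\left(v \right)} = -4 + \frac{4 + v}{16 v}$ ($B{\left(v \right)} = -4 + \frac{\left(4 + v\right) \frac{1}{v + v}}{8} = -4 + \frac{\left(4 + v\right) \frac{1}{2 v}}{8} = -4 + \frac{\frac{1}{2} \frac{1}{v} \left(4 + v\right)}{8} = -4 + \frac{4 + v}{16 v}$)
$B^{2}{\left(p{\left(U \right)} \right)} = \left(\frac{4 - 63 \sqrt{2} \sqrt{3}}{16 \sqrt{2} \sqrt{3}}\right)^{2} = \left(\frac{4 - 63 \sqrt{6}}{16 \sqrt{6}}\right)^{2} = \left(\frac{\frac{\sqrt{6}}{6} \left(4 - 63 \sqrt{6}\right)}{16}\right)^{2} = \left(\frac{\sqrt{6} \left(4 - 63 \sqrt{6}\right)}{96}\right)^{2} = \frac{\left(4 - 63 \sqrt{6}\right)^{2}}{1536}$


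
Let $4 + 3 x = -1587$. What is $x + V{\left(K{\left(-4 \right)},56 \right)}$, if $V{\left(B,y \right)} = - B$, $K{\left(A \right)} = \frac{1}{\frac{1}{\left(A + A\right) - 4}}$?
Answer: $- \frac{1555}{3} \approx -518.33$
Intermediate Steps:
$x = - \frac{1591}{3}$ ($x = - \frac{4}{3} + \frac{1}{3} \left(-1587\right) = - \frac{4}{3} - 529 = - \frac{1591}{3} \approx -530.33$)
$K{\left(A \right)} = -4 + 2 A$ ($K{\left(A \right)} = \frac{1}{\frac{1}{2 A - 4}} = \frac{1}{\frac{1}{-4 + 2 A}} = -4 + 2 A$)
$x + V{\left(K{\left(-4 \right)},56 \right)} = - \frac{1591}{3} - \left(-4 + 2 \left(-4\right)\right) = - \frac{1591}{3} - \left(-4 - 8\right) = - \frac{1591}{3} - -12 = - \frac{1591}{3} + 12 = - \frac{1555}{3}$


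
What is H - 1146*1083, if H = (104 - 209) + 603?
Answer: -1240620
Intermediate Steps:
H = 498 (H = -105 + 603 = 498)
H - 1146*1083 = 498 - 1146*1083 = 498 - 1241118 = -1240620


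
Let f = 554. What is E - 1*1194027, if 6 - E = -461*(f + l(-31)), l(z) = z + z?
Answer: -967209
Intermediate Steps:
l(z) = 2*z
E = 226818 (E = 6 - (-461)*(554 + 2*(-31)) = 6 - (-461)*(554 - 62) = 6 - (-461)*492 = 6 - 1*(-226812) = 6 + 226812 = 226818)
E - 1*1194027 = 226818 - 1*1194027 = 226818 - 1194027 = -967209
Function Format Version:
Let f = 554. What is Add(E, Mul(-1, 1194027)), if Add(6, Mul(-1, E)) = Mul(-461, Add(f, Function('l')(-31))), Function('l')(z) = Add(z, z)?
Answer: -967209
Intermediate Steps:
Function('l')(z) = Mul(2, z)
E = 226818 (E = Add(6, Mul(-1, Mul(-461, Add(554, Mul(2, -31))))) = Add(6, Mul(-1, Mul(-461, Add(554, -62)))) = Add(6, Mul(-1, Mul(-461, 492))) = Add(6, Mul(-1, -226812)) = Add(6, 226812) = 226818)
Add(E, Mul(-1, 1194027)) = Add(226818, Mul(-1, 1194027)) = Add(226818, -1194027) = -967209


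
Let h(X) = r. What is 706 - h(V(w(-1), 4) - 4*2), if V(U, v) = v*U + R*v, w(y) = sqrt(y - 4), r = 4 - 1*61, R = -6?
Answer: 763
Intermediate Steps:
r = -57 (r = 4 - 61 = -57)
w(y) = sqrt(-4 + y)
V(U, v) = -6*v + U*v (V(U, v) = v*U - 6*v = U*v - 6*v = -6*v + U*v)
h(X) = -57
706 - h(V(w(-1), 4) - 4*2) = 706 - 1*(-57) = 706 + 57 = 763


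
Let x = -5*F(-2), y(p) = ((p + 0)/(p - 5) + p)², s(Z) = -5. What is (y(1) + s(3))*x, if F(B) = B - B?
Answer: 0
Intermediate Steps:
F(B) = 0
y(p) = (p + p/(-5 + p))² (y(p) = (p/(-5 + p) + p)² = (p + p/(-5 + p))²)
x = 0 (x = -5*0 = 0)
(y(1) + s(3))*x = (1²*(-4 + 1)²/(-5 + 1)² - 5)*0 = (1*(-3)²/(-4)² - 5)*0 = (1*(1/16)*9 - 5)*0 = (9/16 - 5)*0 = -71/16*0 = 0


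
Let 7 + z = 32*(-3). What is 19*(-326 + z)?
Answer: -8151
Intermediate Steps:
z = -103 (z = -7 + 32*(-3) = -7 - 96 = -103)
19*(-326 + z) = 19*(-326 - 103) = 19*(-429) = -8151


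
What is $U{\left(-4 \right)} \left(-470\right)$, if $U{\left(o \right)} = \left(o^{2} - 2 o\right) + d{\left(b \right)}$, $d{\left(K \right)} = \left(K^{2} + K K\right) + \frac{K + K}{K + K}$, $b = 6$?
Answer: $-45590$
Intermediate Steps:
$d{\left(K \right)} = 1 + 2 K^{2}$ ($d{\left(K \right)} = \left(K^{2} + K^{2}\right) + \frac{2 K}{2 K} = 2 K^{2} + 2 K \frac{1}{2 K} = 2 K^{2} + 1 = 1 + 2 K^{2}$)
$U{\left(o \right)} = 73 + o^{2} - 2 o$ ($U{\left(o \right)} = \left(o^{2} - 2 o\right) + \left(1 + 2 \cdot 6^{2}\right) = \left(o^{2} - 2 o\right) + \left(1 + 2 \cdot 36\right) = \left(o^{2} - 2 o\right) + \left(1 + 72\right) = \left(o^{2} - 2 o\right) + 73 = 73 + o^{2} - 2 o$)
$U{\left(-4 \right)} \left(-470\right) = \left(73 + \left(-4\right)^{2} - -8\right) \left(-470\right) = \left(73 + 16 + 8\right) \left(-470\right) = 97 \left(-470\right) = -45590$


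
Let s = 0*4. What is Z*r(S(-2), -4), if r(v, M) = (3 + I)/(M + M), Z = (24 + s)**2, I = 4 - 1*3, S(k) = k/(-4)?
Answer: -288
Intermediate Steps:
s = 0
S(k) = -k/4 (S(k) = k*(-1/4) = -k/4)
I = 1 (I = 4 - 3 = 1)
Z = 576 (Z = (24 + 0)**2 = 24**2 = 576)
r(v, M) = 2/M (r(v, M) = (3 + 1)/(M + M) = 4/((2*M)) = 4*(1/(2*M)) = 2/M)
Z*r(S(-2), -4) = 576*(2/(-4)) = 576*(2*(-1/4)) = 576*(-1/2) = -288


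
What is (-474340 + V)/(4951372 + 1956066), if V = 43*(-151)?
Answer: -480833/6907438 ≈ -0.069611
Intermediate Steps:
V = -6493
(-474340 + V)/(4951372 + 1956066) = (-474340 - 6493)/(4951372 + 1956066) = -480833/6907438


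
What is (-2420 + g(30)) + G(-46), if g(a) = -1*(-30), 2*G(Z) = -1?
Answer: -4781/2 ≈ -2390.5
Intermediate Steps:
G(Z) = -½ (G(Z) = (½)*(-1) = -½)
g(a) = 30
(-2420 + g(30)) + G(-46) = (-2420 + 30) - ½ = -2390 - ½ = -4781/2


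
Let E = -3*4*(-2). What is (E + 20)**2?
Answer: 1936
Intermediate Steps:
E = 24 (E = -12*(-2) = 24)
(E + 20)**2 = (24 + 20)**2 = 44**2 = 1936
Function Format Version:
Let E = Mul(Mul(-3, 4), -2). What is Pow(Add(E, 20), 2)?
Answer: 1936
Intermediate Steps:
E = 24 (E = Mul(-12, -2) = 24)
Pow(Add(E, 20), 2) = Pow(Add(24, 20), 2) = Pow(44, 2) = 1936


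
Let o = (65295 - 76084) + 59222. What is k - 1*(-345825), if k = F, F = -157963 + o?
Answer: 236295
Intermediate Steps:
o = 48433 (o = -10789 + 59222 = 48433)
F = -109530 (F = -157963 + 48433 = -109530)
k = -109530
k - 1*(-345825) = -109530 - 1*(-345825) = -109530 + 345825 = 236295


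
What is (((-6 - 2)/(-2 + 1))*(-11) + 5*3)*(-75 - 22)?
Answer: 7081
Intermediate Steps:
(((-6 - 2)/(-2 + 1))*(-11) + 5*3)*(-75 - 22) = (-8/(-1)*(-11) + 15)*(-97) = (-8*(-1)*(-11) + 15)*(-97) = (8*(-11) + 15)*(-97) = (-88 + 15)*(-97) = -73*(-97) = 7081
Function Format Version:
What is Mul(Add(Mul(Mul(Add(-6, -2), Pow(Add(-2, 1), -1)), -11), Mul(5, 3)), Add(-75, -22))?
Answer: 7081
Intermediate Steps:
Mul(Add(Mul(Mul(Add(-6, -2), Pow(Add(-2, 1), -1)), -11), Mul(5, 3)), Add(-75, -22)) = Mul(Add(Mul(Mul(-8, Pow(-1, -1)), -11), 15), -97) = Mul(Add(Mul(Mul(-8, -1), -11), 15), -97) = Mul(Add(Mul(8, -11), 15), -97) = Mul(Add(-88, 15), -97) = Mul(-73, -97) = 7081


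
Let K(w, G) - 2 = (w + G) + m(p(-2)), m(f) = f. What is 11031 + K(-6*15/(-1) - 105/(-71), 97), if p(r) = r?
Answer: 796583/71 ≈ 11219.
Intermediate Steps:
K(w, G) = G + w (K(w, G) = 2 + ((w + G) - 2) = 2 + ((G + w) - 2) = 2 + (-2 + G + w) = G + w)
11031 + K(-6*15/(-1) - 105/(-71), 97) = 11031 + (97 + (-6*15/(-1) - 105/(-71))) = 11031 + (97 + (-90*(-1) - 105*(-1/71))) = 11031 + (97 + (90 + 105/71)) = 11031 + (97 + 6495/71) = 11031 + 13382/71 = 796583/71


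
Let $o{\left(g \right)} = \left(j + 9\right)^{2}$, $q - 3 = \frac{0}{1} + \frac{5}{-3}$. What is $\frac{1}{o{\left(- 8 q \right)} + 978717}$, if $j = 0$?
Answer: $\frac{1}{978798} \approx 1.0217 \cdot 10^{-6}$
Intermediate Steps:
$q = \frac{4}{3}$ ($q = 3 + \left(\frac{0}{1} + \frac{5}{-3}\right) = 3 + \left(0 \cdot 1 + 5 \left(- \frac{1}{3}\right)\right) = 3 + \left(0 - \frac{5}{3}\right) = 3 - \frac{5}{3} = \frac{4}{3} \approx 1.3333$)
$o{\left(g \right)} = 81$ ($o{\left(g \right)} = \left(0 + 9\right)^{2} = 9^{2} = 81$)
$\frac{1}{o{\left(- 8 q \right)} + 978717} = \frac{1}{81 + 978717} = \frac{1}{978798}$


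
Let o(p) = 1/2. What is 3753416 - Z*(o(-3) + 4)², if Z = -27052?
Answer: 4301219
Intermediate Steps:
o(p) = ½
3753416 - Z*(o(-3) + 4)² = 3753416 - (-27052)*(½ + 4)² = 3753416 - (-27052)*(9/2)² = 3753416 - (-27052)*81/4 = 3753416 - 1*(-547803) = 3753416 + 547803 = 4301219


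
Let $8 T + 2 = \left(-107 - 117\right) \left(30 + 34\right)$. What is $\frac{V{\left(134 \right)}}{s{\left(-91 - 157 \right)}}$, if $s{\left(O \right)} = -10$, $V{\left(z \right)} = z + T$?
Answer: $\frac{6633}{40} \approx 165.82$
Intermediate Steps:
$T = - \frac{7169}{4}$ ($T = - \frac{1}{4} + \frac{\left(-107 - 117\right) \left(30 + 34\right)}{8} = - \frac{1}{4} + \frac{\left(-224\right) 64}{8} = - \frac{1}{4} + \frac{1}{8} \left(-14336\right) = - \frac{1}{4} - 1792 = - \frac{7169}{4} \approx -1792.3$)
$V{\left(z \right)} = - \frac{7169}{4} + z$ ($V{\left(z \right)} = z - \frac{7169}{4} = - \frac{7169}{4} + z$)
$\frac{V{\left(134 \right)}}{s{\left(-91 - 157 \right)}} = \frac{- \frac{7169}{4} + 134}{-10} = \left(- \frac{6633}{4}\right) \left(- \frac{1}{10}\right) = \frac{6633}{40}$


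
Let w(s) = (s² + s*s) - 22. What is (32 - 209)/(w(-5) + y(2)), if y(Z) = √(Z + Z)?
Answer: -59/10 ≈ -5.9000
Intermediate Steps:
y(Z) = √2*√Z (y(Z) = √(2*Z) = √2*√Z)
w(s) = -22 + 2*s² (w(s) = (s² + s²) - 22 = 2*s² - 22 = -22 + 2*s²)
(32 - 209)/(w(-5) + y(2)) = (32 - 209)/((-22 + 2*(-5)²) + √2*√2) = -177/((-22 + 2*25) + 2) = -177/((-22 + 50) + 2) = -177/(28 + 2) = -177/30 = -177*1/30 = -59/10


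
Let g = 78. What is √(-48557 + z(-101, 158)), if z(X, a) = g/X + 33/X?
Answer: 4*I*√30958823/101 ≈ 220.36*I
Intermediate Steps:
z(X, a) = 111/X (z(X, a) = 78/X + 33/X = 111/X)
√(-48557 + z(-101, 158)) = √(-48557 + 111/(-101)) = √(-48557 + 111*(-1/101)) = √(-48557 - 111/101) = √(-4904368/101) = 4*I*√30958823/101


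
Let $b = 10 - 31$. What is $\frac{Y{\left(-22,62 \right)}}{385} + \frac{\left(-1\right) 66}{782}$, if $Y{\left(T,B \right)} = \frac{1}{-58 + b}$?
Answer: $- \frac{1004086}{11892265} \approx -0.084432$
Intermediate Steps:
$b = -21$ ($b = 10 - 31 = -21$)
$Y{\left(T,B \right)} = - \frac{1}{79}$ ($Y{\left(T,B \right)} = \frac{1}{-58 - 21} = \frac{1}{-79} = - \frac{1}{79}$)
$\frac{Y{\left(-22,62 \right)}}{385} + \frac{\left(-1\right) 66}{782} = - \frac{1}{79 \cdot 385} + \frac{\left(-1\right) 66}{782} = \left(- \frac{1}{79}\right) \frac{1}{385} - \frac{33}{391} = - \frac{1}{30415} - \frac{33}{391} = - \frac{1004086}{11892265}$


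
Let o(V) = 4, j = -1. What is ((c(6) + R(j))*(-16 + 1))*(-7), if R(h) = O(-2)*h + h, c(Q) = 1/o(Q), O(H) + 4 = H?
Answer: 2205/4 ≈ 551.25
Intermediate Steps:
O(H) = -4 + H
c(Q) = ¼ (c(Q) = 1/4 = ¼)
R(h) = -5*h (R(h) = (-4 - 2)*h + h = -6*h + h = -5*h)
((c(6) + R(j))*(-16 + 1))*(-7) = ((¼ - 5*(-1))*(-16 + 1))*(-7) = ((¼ + 5)*(-15))*(-7) = ((21/4)*(-15))*(-7) = -315/4*(-7) = 2205/4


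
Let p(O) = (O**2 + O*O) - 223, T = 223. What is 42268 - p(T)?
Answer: -56967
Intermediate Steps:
p(O) = -223 + 2*O**2 (p(O) = (O**2 + O**2) - 223 = 2*O**2 - 223 = -223 + 2*O**2)
42268 - p(T) = 42268 - (-223 + 2*223**2) = 42268 - (-223 + 2*49729) = 42268 - (-223 + 99458) = 42268 - 1*99235 = 42268 - 99235 = -56967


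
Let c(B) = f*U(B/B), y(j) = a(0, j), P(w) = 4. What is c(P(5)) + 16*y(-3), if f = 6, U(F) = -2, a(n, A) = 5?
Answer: 68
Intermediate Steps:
y(j) = 5
c(B) = -12 (c(B) = 6*(-2) = -12)
c(P(5)) + 16*y(-3) = -12 + 16*5 = -12 + 80 = 68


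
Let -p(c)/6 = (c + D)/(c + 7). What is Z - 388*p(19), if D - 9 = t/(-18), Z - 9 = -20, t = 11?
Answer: 95213/39 ≈ 2441.4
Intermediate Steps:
Z = -11 (Z = 9 - 20 = -11)
D = 151/18 (D = 9 + 11/(-18) = 9 + 11*(-1/18) = 9 - 11/18 = 151/18 ≈ 8.3889)
p(c) = -6*(151/18 + c)/(7 + c) (p(c) = -6*(c + 151/18)/(c + 7) = -6*(151/18 + c)/(7 + c))
Z - 388*p(19) = -11 - 388*(-151 - 18*19)/(3*(7 + 19)) = -11 - 388*(-151 - 342)/(3*26) = -11 - 388*(-493)/(3*26) = -11 - 388*(-493/78) = -11 + 95642/39 = 95213/39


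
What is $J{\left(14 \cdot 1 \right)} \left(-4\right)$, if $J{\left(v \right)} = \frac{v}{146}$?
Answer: $- \frac{28}{73} \approx -0.38356$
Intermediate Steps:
$J{\left(v \right)} = \frac{v}{146}$ ($J{\left(v \right)} = v \frac{1}{146} = \frac{v}{146}$)
$J{\left(14 \cdot 1 \right)} \left(-4\right) = \frac{14 \cdot 1}{146} \left(-4\right) = \frac{1}{146} \cdot 14 \left(-4\right) = \frac{7}{73} \left(-4\right) = - \frac{28}{73}$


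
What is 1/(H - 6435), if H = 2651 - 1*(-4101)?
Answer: 1/317 ≈ 0.0031546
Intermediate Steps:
H = 6752 (H = 2651 + 4101 = 6752)
1/(H - 6435) = 1/(6752 - 6435) = 1/317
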